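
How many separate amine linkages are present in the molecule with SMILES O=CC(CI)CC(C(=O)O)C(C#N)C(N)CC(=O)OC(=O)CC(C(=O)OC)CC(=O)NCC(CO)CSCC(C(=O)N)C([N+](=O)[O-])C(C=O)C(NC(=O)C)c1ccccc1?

1

Working along the chain:
  OHC: terminal –CHO: carbonyl C bonded to H and C → aldehyde.
  CH(CH2I): pendant –CH2X: halogen on sp³ carbon → alkyl halide.
  CH(COOH): pendant –COOH: carbonyl C bonded to C and –OH → carboxylic acid.
  CH(CN): pendant –C≡N: nitrile.
  CH(NH2): –NH2 on an sp³ carbon with no adjacent C=O → amine.
  CH2CO-O-COCH2: two acyl groups sharing one oxygen, –C(=O)–O–C(=O)– → anhydride.
  CH(COOCH3): pendant –COOCH3: carbonyl C bonded to C and –OCH3 → ester.
  CH2CONHCH2: –C(=O)–N– linkage → amide (the N is not an amine).
  CH(CH2OH): pendant –CH2OH on an sp³ backbone C → alcohol.
  CH2SCH2: C–S–C linkage → sulfide (thioether).
  CH(CONH2): pendant –CONH2: carbonyl C bonded to C and N → amide.
  CH(NO2): –NO2 on an sp³ carbon → nitro (the N=O is not a carbonyl).
  CH(CHO): pendant –CHO: carbonyl C bonded to C and H → aldehyde.
  CH(NHCOCH3): pendant –NHC(=O)CH3: N bonded to a carbonyl → amide (not amine).
  C6H5: –C6H5 phenyl ring → arene.
Amine appears at: CH(NH2) → 1.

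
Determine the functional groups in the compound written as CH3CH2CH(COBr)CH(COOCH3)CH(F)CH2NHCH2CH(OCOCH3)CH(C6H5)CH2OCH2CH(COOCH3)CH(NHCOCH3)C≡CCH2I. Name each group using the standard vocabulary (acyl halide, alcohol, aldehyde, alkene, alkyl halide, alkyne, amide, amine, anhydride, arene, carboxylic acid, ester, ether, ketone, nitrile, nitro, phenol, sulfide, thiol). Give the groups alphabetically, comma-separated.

acyl halide, alkyl halide, alkyne, amide, amine, arene, ester, ether

Reading the structure from left to right:
  CH(COBr): pendant –C(=O)X: carbonyl C bonded to C and halogen → acyl halide.
  CH(COOCH3): pendant –COOCH3: carbonyl C bonded to C and –OCH3 → ester.
  CH(F): halogen on an sp³ carbon → alkyl halide.
  CH2NHCH2: C–N–C with sp³ carbons and no adjacent C=O → amine (secondary).
  CH(OCOCH3): pendant –OC(=O)CH3: an acyloxy group → ester.
  CH(C6H5): pendant –C6H5: benzene ring → arene.
  CH2OCH2: C–O–C with sp³ carbons on both sides and no adjacent C=O → ether.
  CH(COOCH3): pendant –COOCH3: carbonyl C bonded to C and –OCH3 → ester.
  CH(NHCOCH3): pendant –NHC(=O)CH3: N bonded to a carbonyl → amide (not amine).
  C≡C: C≡C triple bond → alkyne.
  CH2I: halogen on an sp³ carbon → alkyl halide.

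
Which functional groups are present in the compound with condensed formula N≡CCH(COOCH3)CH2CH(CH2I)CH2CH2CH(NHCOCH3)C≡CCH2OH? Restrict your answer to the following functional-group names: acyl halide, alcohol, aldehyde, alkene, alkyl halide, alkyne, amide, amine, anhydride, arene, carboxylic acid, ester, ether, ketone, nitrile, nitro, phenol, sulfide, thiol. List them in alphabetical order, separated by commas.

alcohol, alkyl halide, alkyne, amide, ester, nitrile

Taking each segment in turn:
  N≡C: N≡C–: carbon triple-bonded to nitrogen → nitrile.
  CH(COOCH3): pendant –COOCH3: carbonyl C bonded to C and –OCH3 → ester.
  CH(CH2I): pendant –CH2X: halogen on sp³ carbon → alkyl halide.
  CH(NHCOCH3): pendant –NHC(=O)CH3: N bonded to a carbonyl → amide (not amine).
  C≡C: C≡C triple bond → alkyne.
  CH2OH: –OH on an sp³ carbon → alcohol.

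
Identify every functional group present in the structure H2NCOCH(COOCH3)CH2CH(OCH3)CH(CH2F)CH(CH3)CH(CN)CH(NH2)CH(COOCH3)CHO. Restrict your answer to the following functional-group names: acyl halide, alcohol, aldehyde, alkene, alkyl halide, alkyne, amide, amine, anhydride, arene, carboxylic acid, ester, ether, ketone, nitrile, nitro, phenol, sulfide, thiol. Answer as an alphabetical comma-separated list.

–C(=O)NH2: carbonyl C bonded to C and to N → amide (the N is not a separate amine).
pendant –COOCH3: carbonyl C bonded to C and –OCH3 → ester.
pendant –OCH3: C–O–C with sp³ C, no adjacent C=O → ether.
pendant –CH2X: halogen on sp³ carbon → alkyl halide.
pendant –C≡N: nitrile.
–NH2 on an sp³ carbon with no adjacent C=O → amine.
pendant –COOCH3: carbonyl C bonded to C and –OCH3 → ester.
terminal –CHO: carbonyl C bonded to H and C → aldehyde.

aldehyde, alkyl halide, amide, amine, ester, ether, nitrile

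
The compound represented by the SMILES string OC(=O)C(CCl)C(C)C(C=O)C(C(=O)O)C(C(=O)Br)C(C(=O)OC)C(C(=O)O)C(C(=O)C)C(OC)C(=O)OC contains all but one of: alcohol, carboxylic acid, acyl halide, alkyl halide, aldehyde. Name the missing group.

alkyl halide: present (CH(CH2Cl) — pendant –CH2X: halogen on sp³ carbon → alkyl halide).
aldehyde: present (CH(CHO) — pendant –CHO: carbonyl C bonded to C and H → aldehyde).
carboxylic acid: present (HOOC — –COOH: carbonyl C bonded to –OH and C → carboxylic acid (the –OH is not a separate alcohol)).
acyl halide: present (CH(COBr) — pendant –C(=O)X: carbonyl C bonded to C and halogen → acyl halide).
alcohol: absent. In each of HOOC and CH(COOH), the –OH sits on a carbonyl carbon, making it part of a carboxylic acid, not an alcohol.

alcohol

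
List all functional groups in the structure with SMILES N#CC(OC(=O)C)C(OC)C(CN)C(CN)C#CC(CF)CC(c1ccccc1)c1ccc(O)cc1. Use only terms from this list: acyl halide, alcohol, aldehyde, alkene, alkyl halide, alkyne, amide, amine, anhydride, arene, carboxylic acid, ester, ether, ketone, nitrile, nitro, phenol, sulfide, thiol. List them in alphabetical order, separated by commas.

alkyl halide, alkyne, amine, arene, ester, ether, nitrile, phenol

Taking each segment in turn:
  N≡C: N≡C–: carbon triple-bonded to nitrogen → nitrile.
  CH(OCOCH3): pendant –OC(=O)CH3: an acyloxy group → ester.
  CH(OCH3): pendant –OCH3: C–O–C with sp³ C, no adjacent C=O → ether.
  CH(CH2NH2): pendant –CH2NH2: N on sp³ C, no adjacent C=O → amine.
  CH(CH2NH2): pendant –CH2NH2: N on sp³ C, no adjacent C=O → amine.
  C≡C: C≡C triple bond → alkyne.
  CH(CH2F): pendant –CH2X: halogen on sp³ carbon → alkyl halide.
  CH(C6H5): pendant –C6H5: benzene ring → arene.
  C6H4OH: –OH attached directly to an aromatic ring → phenol (not alcohol); the ring itself is an arene.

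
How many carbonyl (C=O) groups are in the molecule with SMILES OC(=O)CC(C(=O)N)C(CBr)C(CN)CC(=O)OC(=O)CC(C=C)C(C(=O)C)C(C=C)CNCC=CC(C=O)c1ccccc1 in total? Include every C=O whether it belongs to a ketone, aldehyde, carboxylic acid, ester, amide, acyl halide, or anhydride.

6

HOOC: carboxylic acid, 1 C=O (running total 1).
CH(CONH2): amide, 1 C=O (running total 2).
CH2CO-O-COCH2: anhydride, 2 C=O (running total 4).
CH(COCH3): ketone, 1 C=O (running total 5).
CH(CHO): aldehyde, 1 C=O (running total 6).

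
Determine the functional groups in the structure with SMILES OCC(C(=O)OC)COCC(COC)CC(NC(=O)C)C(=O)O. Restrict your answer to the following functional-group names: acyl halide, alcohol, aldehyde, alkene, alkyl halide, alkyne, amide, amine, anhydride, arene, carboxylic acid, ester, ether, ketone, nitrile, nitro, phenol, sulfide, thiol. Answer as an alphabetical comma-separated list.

alcohol, amide, carboxylic acid, ester, ether

Reading the structure from left to right:
  HOCH2: HO– on an sp³ carbon → alcohol.
  CH(COOCH3): pendant –COOCH3: carbonyl C bonded to C and –OCH3 → ester.
  CH2OCH2: C–O–C with sp³ carbons on both sides and no adjacent C=O → ether.
  CH(CH2OCH3): pendant –CH2OCH3: C–O–C linkage → ether.
  CH(NHCOCH3): pendant –NHC(=O)CH3: N bonded to a carbonyl → amide (not amine).
  COOH: –COOH: carbonyl C bonded to –OH and C → carboxylic acid (the –OH is not a separate alcohol).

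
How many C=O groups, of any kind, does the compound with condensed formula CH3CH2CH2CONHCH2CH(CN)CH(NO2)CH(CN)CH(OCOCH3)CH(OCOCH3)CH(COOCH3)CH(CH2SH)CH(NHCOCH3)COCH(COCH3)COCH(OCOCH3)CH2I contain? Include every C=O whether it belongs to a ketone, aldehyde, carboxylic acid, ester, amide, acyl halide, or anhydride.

CH2CONHCH2: amide, 1 C=O (running total 1).
CH(OCOCH3): ester, 1 C=O (running total 2).
CH(OCOCH3): ester, 1 C=O (running total 3).
CH(COOCH3): ester, 1 C=O (running total 4).
CH(NHCOCH3): amide, 1 C=O (running total 5).
CO: ketone, 1 C=O (running total 6).
CH(COCH3): ketone, 1 C=O (running total 7).
CO: ketone, 1 C=O (running total 8).
CH(OCOCH3): ester, 1 C=O (running total 9).

9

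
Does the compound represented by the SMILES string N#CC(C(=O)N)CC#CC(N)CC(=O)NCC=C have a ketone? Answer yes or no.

Working along the chain:
  N≡C: N≡C–: carbon triple-bonded to nitrogen → nitrile.
  CH(CONH2): pendant –CONH2: carbonyl C bonded to C and N → amide.
  C≡C: C≡C triple bond → alkyne.
  CH(NH2): –NH2 on an sp³ carbon with no adjacent C=O → amine.
  CH2CONHCH2: –C(=O)–N– linkage → amide (the N is not an amine).
  CH=CH2: C=C double bond → alkene.
In each of CH(CONH2) and CH2CONHCH2, the C=O is bonded to nitrogen, which defines an amide, not a ketone.
The groups actually present are: alkene, alkyne, amide, amine, nitrile.

no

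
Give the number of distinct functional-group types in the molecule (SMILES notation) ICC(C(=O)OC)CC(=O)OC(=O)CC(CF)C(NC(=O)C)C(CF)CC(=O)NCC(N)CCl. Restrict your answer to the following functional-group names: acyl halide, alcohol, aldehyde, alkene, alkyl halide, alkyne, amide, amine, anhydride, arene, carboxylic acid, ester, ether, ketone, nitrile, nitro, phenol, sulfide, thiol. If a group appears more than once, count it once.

Working along the chain:
  ICH2: halogen on an sp³ carbon → alkyl halide.
  CH(COOCH3): pendant –COOCH3: carbonyl C bonded to C and –OCH3 → ester.
  CH2CO-O-COCH2: two acyl groups sharing one oxygen, –C(=O)–O–C(=O)– → anhydride.
  CH(CH2F): pendant –CH2X: halogen on sp³ carbon → alkyl halide.
  CH(NHCOCH3): pendant –NHC(=O)CH3: N bonded to a carbonyl → amide (not amine).
  CH(CH2F): pendant –CH2X: halogen on sp³ carbon → alkyl halide.
  CH2CONHCH2: –C(=O)–N– linkage → amide (the N is not an amine).
  CH(NH2): –NH2 on an sp³ carbon with no adjacent C=O → amine.
  CH2Cl: halogen on an sp³ carbon → alkyl halide.
Distinct types present: alkyl halide, amide, amine, anhydride, ester.

5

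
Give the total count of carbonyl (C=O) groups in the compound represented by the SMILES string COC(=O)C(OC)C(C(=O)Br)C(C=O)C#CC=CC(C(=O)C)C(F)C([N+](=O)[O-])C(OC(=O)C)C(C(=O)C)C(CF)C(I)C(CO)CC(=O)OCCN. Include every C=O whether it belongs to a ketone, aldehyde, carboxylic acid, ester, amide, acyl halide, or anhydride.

7

CH3OOC: ester, 1 C=O (running total 1).
CH(COBr): acyl halide, 1 C=O (running total 2).
CH(CHO): aldehyde, 1 C=O (running total 3).
CH(COCH3): ketone, 1 C=O (running total 4).
CH(OCOCH3): ester, 1 C=O (running total 5).
CH(COCH3): ketone, 1 C=O (running total 6).
CH2COOCH2: ester, 1 C=O (running total 7).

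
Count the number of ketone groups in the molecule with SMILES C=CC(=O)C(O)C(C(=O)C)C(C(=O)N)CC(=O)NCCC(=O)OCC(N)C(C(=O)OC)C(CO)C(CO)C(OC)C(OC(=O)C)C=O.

2

Working along the chain:
  CH2=CH: C=C double bond → alkene.
  CO: –C(=O)– with carbon on both sides → ketone.
  CH(OH): –OH on an sp³ carbon → alcohol (secondary).
  CH(COCH3): pendant –COCH3: carbonyl C bonded to two carbons → ketone.
  CH(CONH2): pendant –CONH2: carbonyl C bonded to C and N → amide.
  CH2CONHCH2: –C(=O)–N– linkage → amide (the N is not an amine).
  CH2COOCH2: –C(=O)–O–C with C on the carbonyl side → ester.
  CH(NH2): –NH2 on an sp³ carbon with no adjacent C=O → amine.
  CH(COOCH3): pendant –COOCH3: carbonyl C bonded to C and –OCH3 → ester.
  CH(CH2OH): pendant –CH2OH on an sp³ backbone C → alcohol.
  CH(CH2OH): pendant –CH2OH on an sp³ backbone C → alcohol.
  CH(OCH3): pendant –OCH3: C–O–C with sp³ C, no adjacent C=O → ether.
  CH(OCOCH3): pendant –OC(=O)CH3: an acyloxy group → ester.
  CHO: terminal –CHO: carbonyl C bonded to H and C → aldehyde.
Ketone appears at: CO, CH(COCH3) → 2.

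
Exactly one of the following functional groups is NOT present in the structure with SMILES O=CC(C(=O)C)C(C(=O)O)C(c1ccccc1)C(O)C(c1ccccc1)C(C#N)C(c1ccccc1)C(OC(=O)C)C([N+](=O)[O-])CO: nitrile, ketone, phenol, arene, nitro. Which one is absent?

phenol

arene: present (CH(C6H5) — pendant –C6H5: benzene ring → arene).
ketone: present (CH(COCH3) — pendant –COCH3: carbonyl C bonded to two carbons → ketone).
nitrile: present (CH(CN) — pendant –C≡N: nitrile).
nitro: present (CH(NO2) — –NO2 on an sp³ carbon → nitro (the N=O is not a carbonyl)).
phenol: absent. In each of CH(OH) and CH2OH, the –OH is on an sp³ carbon, not on an aromatic ring, so it is an alcohol.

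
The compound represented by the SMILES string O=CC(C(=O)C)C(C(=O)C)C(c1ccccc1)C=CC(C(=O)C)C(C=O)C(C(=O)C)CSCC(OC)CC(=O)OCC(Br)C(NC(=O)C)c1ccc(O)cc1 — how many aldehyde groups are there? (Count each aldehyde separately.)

2

Taking each segment in turn:
  OHC: terminal –CHO: carbonyl C bonded to H and C → aldehyde.
  CH(COCH3): pendant –COCH3: carbonyl C bonded to two carbons → ketone.
  CH(COCH3): pendant –COCH3: carbonyl C bonded to two carbons → ketone.
  CH(C6H5): pendant –C6H5: benzene ring → arene.
  CH=CH: C=C double bond → alkene.
  CH(COCH3): pendant –COCH3: carbonyl C bonded to two carbons → ketone.
  CH(CHO): pendant –CHO: carbonyl C bonded to C and H → aldehyde.
  CH(COCH3): pendant –COCH3: carbonyl C bonded to two carbons → ketone.
  CH2SCH2: C–S–C linkage → sulfide (thioether).
  CH(OCH3): pendant –OCH3: C–O–C with sp³ C, no adjacent C=O → ether.
  CH2COOCH2: –C(=O)–O–C with C on the carbonyl side → ester.
  CH(Br): halogen on an sp³ carbon → alkyl halide.
  CH(NHCOCH3): pendant –NHC(=O)CH3: N bonded to a carbonyl → amide (not amine).
  C6H4OH: –OH attached directly to an aromatic ring → phenol (not alcohol); the ring itself is an arene.
Aldehyde appears at: OHC, CH(CHO) → 2.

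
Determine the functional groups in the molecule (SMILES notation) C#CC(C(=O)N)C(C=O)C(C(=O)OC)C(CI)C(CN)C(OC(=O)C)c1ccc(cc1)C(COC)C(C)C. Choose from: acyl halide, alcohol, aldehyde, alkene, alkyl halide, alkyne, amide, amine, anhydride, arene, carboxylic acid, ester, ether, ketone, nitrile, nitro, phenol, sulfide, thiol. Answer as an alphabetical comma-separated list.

Working along the chain:
  HC≡C: C≡C triple bond → alkyne.
  CH(CONH2): pendant –CONH2: carbonyl C bonded to C and N → amide.
  CH(CHO): pendant –CHO: carbonyl C bonded to C and H → aldehyde.
  CH(COOCH3): pendant –COOCH3: carbonyl C bonded to C and –OCH3 → ester.
  CH(CH2I): pendant –CH2X: halogen on sp³ carbon → alkyl halide.
  CH(CH2NH2): pendant –CH2NH2: N on sp³ C, no adjacent C=O → amine.
  CH(OCOCH3): pendant –OC(=O)CH3: an acyloxy group → ester.
  C6H4: para-disubstituted benzene ring → arene.
  CH(CH2OCH3): pendant –CH2OCH3: C–O–C linkage → ether.

aldehyde, alkyl halide, alkyne, amide, amine, arene, ester, ether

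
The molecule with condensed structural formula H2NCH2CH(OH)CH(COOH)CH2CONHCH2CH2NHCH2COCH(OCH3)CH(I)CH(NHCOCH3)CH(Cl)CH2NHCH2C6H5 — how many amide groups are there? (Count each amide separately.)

2

–NH2 on an sp³ carbon with no adjacent C=O → amine.
–OH on an sp³ carbon → alcohol (secondary).
pendant –COOH: carbonyl C bonded to C and –OH → carboxylic acid.
–C(=O)–N– linkage → amide (the N is not an amine).
C–N–C with sp³ carbons and no adjacent C=O → amine (secondary).
–C(=O)– with carbon on both sides → ketone.
pendant –OCH3: C–O–C with sp³ C, no adjacent C=O → ether.
halogen on an sp³ carbon → alkyl halide.
pendant –NHC(=O)CH3: N bonded to a carbonyl → amide (not amine).
halogen on an sp³ carbon → alkyl halide.
C–N–C with sp³ carbons and no adjacent C=O → amine (secondary).
–C6H5 phenyl ring → arene.
Amide appears at: CH2CONHCH2, CH(NHCOCH3) → 2.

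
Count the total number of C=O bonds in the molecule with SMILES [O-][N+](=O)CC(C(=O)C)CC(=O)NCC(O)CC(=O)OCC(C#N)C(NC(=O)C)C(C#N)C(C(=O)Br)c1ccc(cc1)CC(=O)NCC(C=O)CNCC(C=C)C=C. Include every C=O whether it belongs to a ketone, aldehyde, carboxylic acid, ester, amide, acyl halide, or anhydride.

7

CH(COCH3): ketone, 1 C=O (running total 1).
CH2CONHCH2: amide, 1 C=O (running total 2).
CH2COOCH2: ester, 1 C=O (running total 3).
CH(NHCOCH3): amide, 1 C=O (running total 4).
CH(COBr): acyl halide, 1 C=O (running total 5).
CH2CONHCH2: amide, 1 C=O (running total 6).
CH(CHO): aldehyde, 1 C=O (running total 7).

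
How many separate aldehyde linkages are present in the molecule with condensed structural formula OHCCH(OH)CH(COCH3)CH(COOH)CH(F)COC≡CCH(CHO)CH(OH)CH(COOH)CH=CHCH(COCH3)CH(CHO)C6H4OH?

terminal –CHO: carbonyl C bonded to H and C → aldehyde.
–OH on an sp³ carbon → alcohol (secondary).
pendant –COCH3: carbonyl C bonded to two carbons → ketone.
pendant –COOH: carbonyl C bonded to C and –OH → carboxylic acid.
halogen on an sp³ carbon → alkyl halide.
–C(=O)– with carbon on both sides → ketone.
C≡C triple bond → alkyne.
pendant –CHO: carbonyl C bonded to C and H → aldehyde.
–OH on an sp³ carbon → alcohol (secondary).
pendant –COOH: carbonyl C bonded to C and –OH → carboxylic acid.
C=C double bond → alkene.
pendant –COCH3: carbonyl C bonded to two carbons → ketone.
pendant –CHO: carbonyl C bonded to C and H → aldehyde.
–OH attached directly to an aromatic ring → phenol (not alcohol); the ring itself is an arene.
Aldehyde appears at: OHC, CH(CHO), CH(CHO) → 3.

3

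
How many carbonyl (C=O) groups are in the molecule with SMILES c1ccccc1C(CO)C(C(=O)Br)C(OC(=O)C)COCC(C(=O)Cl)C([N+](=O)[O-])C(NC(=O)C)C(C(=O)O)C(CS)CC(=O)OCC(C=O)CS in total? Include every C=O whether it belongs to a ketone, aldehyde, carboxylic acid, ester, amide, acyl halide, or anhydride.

CH(COBr): acyl halide, 1 C=O (running total 1).
CH(OCOCH3): ester, 1 C=O (running total 2).
CH(COCl): acyl halide, 1 C=O (running total 3).
CH(NHCOCH3): amide, 1 C=O (running total 4).
CH(COOH): carboxylic acid, 1 C=O (running total 5).
CH2COOCH2: ester, 1 C=O (running total 6).
CH(CHO): aldehyde, 1 C=O (running total 7).

7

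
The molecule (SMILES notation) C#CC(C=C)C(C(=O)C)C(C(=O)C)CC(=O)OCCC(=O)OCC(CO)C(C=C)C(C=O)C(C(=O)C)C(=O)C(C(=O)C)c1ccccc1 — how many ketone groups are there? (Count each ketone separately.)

Working along the chain:
  HC≡C: C≡C triple bond → alkyne.
  CH(CH=CH2): pendant –CH=CH2: C=C double bond → alkene.
  CH(COCH3): pendant –COCH3: carbonyl C bonded to two carbons → ketone.
  CH(COCH3): pendant –COCH3: carbonyl C bonded to two carbons → ketone.
  CH2COOCH2: –C(=O)–O–C with C on the carbonyl side → ester.
  CH2COOCH2: –C(=O)–O–C with C on the carbonyl side → ester.
  CH(CH2OH): pendant –CH2OH on an sp³ backbone C → alcohol.
  CH(CH=CH2): pendant –CH=CH2: C=C double bond → alkene.
  CH(CHO): pendant –CHO: carbonyl C bonded to C and H → aldehyde.
  CH(COCH3): pendant –COCH3: carbonyl C bonded to two carbons → ketone.
  CO: –C(=O)– with carbon on both sides → ketone.
  CH(COCH3): pendant –COCH3: carbonyl C bonded to two carbons → ketone.
  C6H5: –C6H5 phenyl ring → arene.
Ketone appears at: CH(COCH3), CH(COCH3), CH(COCH3), CO, CH(COCH3) → 5.

5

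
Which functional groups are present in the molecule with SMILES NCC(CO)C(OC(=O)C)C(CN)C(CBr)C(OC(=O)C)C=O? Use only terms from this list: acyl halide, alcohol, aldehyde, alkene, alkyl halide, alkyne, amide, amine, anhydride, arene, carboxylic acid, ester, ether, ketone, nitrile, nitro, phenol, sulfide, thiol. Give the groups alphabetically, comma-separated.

Working along the chain:
  H2NCH2: –NH2 on an sp³ carbon with no adjacent C=O → amine.
  CH(CH2OH): pendant –CH2OH on an sp³ backbone C → alcohol.
  CH(OCOCH3): pendant –OC(=O)CH3: an acyloxy group → ester.
  CH(CH2NH2): pendant –CH2NH2: N on sp³ C, no adjacent C=O → amine.
  CH(CH2Br): pendant –CH2X: halogen on sp³ carbon → alkyl halide.
  CH(OCOCH3): pendant –OC(=O)CH3: an acyloxy group → ester.
  CHO: terminal –CHO: carbonyl C bonded to H and C → aldehyde.

alcohol, aldehyde, alkyl halide, amine, ester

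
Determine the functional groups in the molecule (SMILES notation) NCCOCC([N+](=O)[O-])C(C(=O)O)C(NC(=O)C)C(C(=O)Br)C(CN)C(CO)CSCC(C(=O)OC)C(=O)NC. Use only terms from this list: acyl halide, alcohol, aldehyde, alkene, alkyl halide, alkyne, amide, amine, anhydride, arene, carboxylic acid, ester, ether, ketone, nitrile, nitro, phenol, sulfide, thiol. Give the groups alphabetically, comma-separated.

acyl halide, alcohol, amide, amine, carboxylic acid, ester, ether, nitro, sulfide

Working along the chain:
  H2NCH2: –NH2 on an sp³ carbon with no adjacent C=O → amine.
  CH2OCH2: C–O–C with sp³ carbons on both sides and no adjacent C=O → ether.
  CH(NO2): –NO2 on an sp³ carbon → nitro (the N=O is not a carbonyl).
  CH(COOH): pendant –COOH: carbonyl C bonded to C and –OH → carboxylic acid.
  CH(NHCOCH3): pendant –NHC(=O)CH3: N bonded to a carbonyl → amide (not amine).
  CH(COBr): pendant –C(=O)X: carbonyl C bonded to C and halogen → acyl halide.
  CH(CH2NH2): pendant –CH2NH2: N on sp³ C, no adjacent C=O → amine.
  CH(CH2OH): pendant –CH2OH on an sp³ backbone C → alcohol.
  CH2SCH2: C–S–C linkage → sulfide (thioether).
  CH(COOCH3): pendant –COOCH3: carbonyl C bonded to C and –OCH3 → ester.
  CONHCH3: –C(=O)NHCH3: carbonyl C bonded to C and to N → amide (the N is not an amine).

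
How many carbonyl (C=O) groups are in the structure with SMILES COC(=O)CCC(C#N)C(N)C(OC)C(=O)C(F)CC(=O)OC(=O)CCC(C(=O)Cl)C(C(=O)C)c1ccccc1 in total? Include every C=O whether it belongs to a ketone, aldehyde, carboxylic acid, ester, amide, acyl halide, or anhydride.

6

CH3OOC: ester, 1 C=O (running total 1).
CO: ketone, 1 C=O (running total 2).
CH2CO-O-COCH2: anhydride, 2 C=O (running total 4).
CH(COCl): acyl halide, 1 C=O (running total 5).
CH(COCH3): ketone, 1 C=O (running total 6).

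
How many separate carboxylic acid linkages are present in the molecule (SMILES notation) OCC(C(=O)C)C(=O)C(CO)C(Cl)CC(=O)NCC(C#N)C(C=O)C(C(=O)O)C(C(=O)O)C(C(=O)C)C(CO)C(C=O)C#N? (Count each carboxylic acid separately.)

Taking each segment in turn:
  HOCH2: HO– on an sp³ carbon → alcohol.
  CH(COCH3): pendant –COCH3: carbonyl C bonded to two carbons → ketone.
  CO: –C(=O)– with carbon on both sides → ketone.
  CH(CH2OH): pendant –CH2OH on an sp³ backbone C → alcohol.
  CH(Cl): halogen on an sp³ carbon → alkyl halide.
  CH2CONHCH2: –C(=O)–N– linkage → amide (the N is not an amine).
  CH(CN): pendant –C≡N: nitrile.
  CH(CHO): pendant –CHO: carbonyl C bonded to C and H → aldehyde.
  CH(COOH): pendant –COOH: carbonyl C bonded to C and –OH → carboxylic acid.
  CH(COOH): pendant –COOH: carbonyl C bonded to C and –OH → carboxylic acid.
  CH(COCH3): pendant –COCH3: carbonyl C bonded to two carbons → ketone.
  CH(CH2OH): pendant –CH2OH on an sp³ backbone C → alcohol.
  CH(CHO): pendant –CHO: carbonyl C bonded to C and H → aldehyde.
  CN: –C≡N: carbon triple-bonded to nitrogen → nitrile.
Carboxylic acid appears at: CH(COOH), CH(COOH) → 2.

2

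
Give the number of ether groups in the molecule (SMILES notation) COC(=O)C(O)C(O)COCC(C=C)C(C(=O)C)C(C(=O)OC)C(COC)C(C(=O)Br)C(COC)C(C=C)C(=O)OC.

Taking each segment in turn:
  CH3OOC: CH3O–C(=O)–: carbonyl C bonded to C and to –OCH3 → ester (not ketone + ether).
  CH(OH): –OH on an sp³ carbon → alcohol (secondary).
  CH(OH): –OH on an sp³ carbon → alcohol (secondary).
  CH2OCH2: C–O–C with sp³ carbons on both sides and no adjacent C=O → ether.
  CH(CH=CH2): pendant –CH=CH2: C=C double bond → alkene.
  CH(COCH3): pendant –COCH3: carbonyl C bonded to two carbons → ketone.
  CH(COOCH3): pendant –COOCH3: carbonyl C bonded to C and –OCH3 → ester.
  CH(CH2OCH3): pendant –CH2OCH3: C–O–C linkage → ether.
  CH(COBr): pendant –C(=O)X: carbonyl C bonded to C and halogen → acyl halide.
  CH(CH2OCH3): pendant –CH2OCH3: C–O–C linkage → ether.
  CH(CH=CH2): pendant –CH=CH2: C=C double bond → alkene.
  COOCH3: –C(=O)OCH3: carbonyl C bonded to C and to –OCH3 → ester (not ketone + ether).
Ether appears at: CH2OCH2, CH(CH2OCH3), CH(CH2OCH3) → 3.

3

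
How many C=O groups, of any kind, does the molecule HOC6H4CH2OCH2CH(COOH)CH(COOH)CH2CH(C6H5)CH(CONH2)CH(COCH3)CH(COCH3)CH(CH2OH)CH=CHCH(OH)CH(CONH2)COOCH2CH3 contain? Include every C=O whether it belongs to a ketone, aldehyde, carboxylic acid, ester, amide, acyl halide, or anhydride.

CH(COOH): carboxylic acid, 1 C=O (running total 1).
CH(COOH): carboxylic acid, 1 C=O (running total 2).
CH(CONH2): amide, 1 C=O (running total 3).
CH(COCH3): ketone, 1 C=O (running total 4).
CH(COCH3): ketone, 1 C=O (running total 5).
CH(CONH2): amide, 1 C=O (running total 6).
COOCH2CH3: ester, 1 C=O (running total 7).

7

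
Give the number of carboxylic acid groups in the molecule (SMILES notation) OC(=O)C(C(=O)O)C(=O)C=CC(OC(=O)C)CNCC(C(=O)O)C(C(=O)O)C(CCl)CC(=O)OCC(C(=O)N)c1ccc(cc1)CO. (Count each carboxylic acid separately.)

4

Working along the chain:
  HOOC: –COOH: carbonyl C bonded to –OH and C → carboxylic acid (the –OH is not a separate alcohol).
  CH(COOH): pendant –COOH: carbonyl C bonded to C and –OH → carboxylic acid.
  CO: –C(=O)– with carbon on both sides → ketone.
  CH=CH: C=C double bond → alkene.
  CH(OCOCH3): pendant –OC(=O)CH3: an acyloxy group → ester.
  CH2NHCH2: C–N–C with sp³ carbons and no adjacent C=O → amine (secondary).
  CH(COOH): pendant –COOH: carbonyl C bonded to C and –OH → carboxylic acid.
  CH(COOH): pendant –COOH: carbonyl C bonded to C and –OH → carboxylic acid.
  CH(CH2Cl): pendant –CH2X: halogen on sp³ carbon → alkyl halide.
  CH2COOCH2: –C(=O)–O–C with C on the carbonyl side → ester.
  CH(CONH2): pendant –CONH2: carbonyl C bonded to C and N → amide.
  C6H4: para-disubstituted benzene ring → arene.
  CH2OH: –OH on an sp³ carbon → alcohol.
Carboxylic acid appears at: HOOC, CH(COOH), CH(COOH), CH(COOH) → 4.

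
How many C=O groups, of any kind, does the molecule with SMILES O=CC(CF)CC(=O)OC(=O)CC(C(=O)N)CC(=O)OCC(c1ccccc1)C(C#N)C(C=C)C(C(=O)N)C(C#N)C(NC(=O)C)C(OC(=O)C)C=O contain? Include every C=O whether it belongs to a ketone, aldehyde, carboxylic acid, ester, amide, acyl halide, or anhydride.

9

OHC: aldehyde, 1 C=O (running total 1).
CH2CO-O-COCH2: anhydride, 2 C=O (running total 3).
CH(CONH2): amide, 1 C=O (running total 4).
CH2COOCH2: ester, 1 C=O (running total 5).
CH(CONH2): amide, 1 C=O (running total 6).
CH(NHCOCH3): amide, 1 C=O (running total 7).
CH(OCOCH3): ester, 1 C=O (running total 8).
CHO: aldehyde, 1 C=O (running total 9).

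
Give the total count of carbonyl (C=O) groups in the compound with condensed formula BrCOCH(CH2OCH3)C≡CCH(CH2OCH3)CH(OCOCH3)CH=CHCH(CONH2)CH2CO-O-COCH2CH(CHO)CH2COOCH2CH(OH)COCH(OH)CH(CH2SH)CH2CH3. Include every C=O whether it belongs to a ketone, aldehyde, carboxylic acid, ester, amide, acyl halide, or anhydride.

8

BrCO: acyl halide, 1 C=O (running total 1).
CH(OCOCH3): ester, 1 C=O (running total 2).
CH(CONH2): amide, 1 C=O (running total 3).
CH2CO-O-COCH2: anhydride, 2 C=O (running total 5).
CH(CHO): aldehyde, 1 C=O (running total 6).
CH2COOCH2: ester, 1 C=O (running total 7).
CO: ketone, 1 C=O (running total 8).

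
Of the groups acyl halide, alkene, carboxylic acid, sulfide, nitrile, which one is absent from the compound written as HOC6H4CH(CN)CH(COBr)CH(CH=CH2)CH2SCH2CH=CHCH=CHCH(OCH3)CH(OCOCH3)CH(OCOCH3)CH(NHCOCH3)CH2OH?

carboxylic acid

sulfide: present (CH2SCH2 — C–S–C linkage → sulfide (thioether)).
alkene: present (CH(CH=CH2) — pendant –CH=CH2: C=C double bond → alkene).
acyl halide: present (CH(COBr) — pendant –C(=O)X: carbonyl C bonded to C and halogen → acyl halide).
nitrile: present (CH(CN) — pendant –C≡N: nitrile).
carboxylic acid: absent. In CH(OCOCH3), the acyl oxygen is bonded to carbon (–O–C), not to H, so this is an ester. In CH(NHCOCH3), the carbonyl is bonded to nitrogen, not to –OH; that is an amide.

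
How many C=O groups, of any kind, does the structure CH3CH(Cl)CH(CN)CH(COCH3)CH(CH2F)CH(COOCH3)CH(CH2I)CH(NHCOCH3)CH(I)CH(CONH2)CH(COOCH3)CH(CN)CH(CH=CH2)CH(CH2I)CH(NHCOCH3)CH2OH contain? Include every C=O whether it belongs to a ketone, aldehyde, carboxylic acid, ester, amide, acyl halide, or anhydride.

CH(COCH3): ketone, 1 C=O (running total 1).
CH(COOCH3): ester, 1 C=O (running total 2).
CH(NHCOCH3): amide, 1 C=O (running total 3).
CH(CONH2): amide, 1 C=O (running total 4).
CH(COOCH3): ester, 1 C=O (running total 5).
CH(NHCOCH3): amide, 1 C=O (running total 6).

6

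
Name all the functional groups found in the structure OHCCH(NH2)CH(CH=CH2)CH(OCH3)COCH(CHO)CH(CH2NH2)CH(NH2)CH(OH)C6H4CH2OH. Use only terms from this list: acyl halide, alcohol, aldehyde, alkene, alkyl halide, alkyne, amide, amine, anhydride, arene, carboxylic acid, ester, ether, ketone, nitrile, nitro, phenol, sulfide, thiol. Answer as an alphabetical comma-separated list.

alcohol, aldehyde, alkene, amine, arene, ether, ketone

terminal –CHO: carbonyl C bonded to H and C → aldehyde.
–NH2 on an sp³ carbon with no adjacent C=O → amine.
pendant –CH=CH2: C=C double bond → alkene.
pendant –OCH3: C–O–C with sp³ C, no adjacent C=O → ether.
–C(=O)– with carbon on both sides → ketone.
pendant –CHO: carbonyl C bonded to C and H → aldehyde.
pendant –CH2NH2: N on sp³ C, no adjacent C=O → amine.
–NH2 on an sp³ carbon with no adjacent C=O → amine.
–OH on an sp³ carbon → alcohol (secondary).
para-disubstituted benzene ring → arene.
–OH on an sp³ carbon → alcohol.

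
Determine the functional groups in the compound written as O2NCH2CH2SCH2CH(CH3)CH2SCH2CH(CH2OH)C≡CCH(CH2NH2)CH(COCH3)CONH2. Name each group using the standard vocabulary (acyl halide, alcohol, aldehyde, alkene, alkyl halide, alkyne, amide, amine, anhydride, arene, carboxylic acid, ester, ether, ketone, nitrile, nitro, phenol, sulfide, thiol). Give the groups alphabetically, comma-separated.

alcohol, alkyne, amide, amine, ketone, nitro, sulfide

Working along the chain:
  O2NCH2: –NO2 on carbon → nitro group.
  CH2SCH2: C–S–C linkage → sulfide (thioether).
  CH2SCH2: C–S–C linkage → sulfide (thioether).
  CH(CH2OH): pendant –CH2OH on an sp³ backbone C → alcohol.
  C≡C: C≡C triple bond → alkyne.
  CH(CH2NH2): pendant –CH2NH2: N on sp³ C, no adjacent C=O → amine.
  CH(COCH3): pendant –COCH3: carbonyl C bonded to two carbons → ketone.
  CONH2: –C(=O)NH2: carbonyl C bonded to C and to N → amide (the N is not a separate amine).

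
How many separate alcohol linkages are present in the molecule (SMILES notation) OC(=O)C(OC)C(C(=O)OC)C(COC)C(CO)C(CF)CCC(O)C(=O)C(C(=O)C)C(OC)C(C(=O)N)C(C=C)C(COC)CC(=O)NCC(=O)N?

2

–COOH: carbonyl C bonded to –OH and C → carboxylic acid (the –OH is not a separate alcohol).
pendant –OCH3: C–O–C with sp³ C, no adjacent C=O → ether.
pendant –COOCH3: carbonyl C bonded to C and –OCH3 → ester.
pendant –CH2OCH3: C–O–C linkage → ether.
pendant –CH2OH on an sp³ backbone C → alcohol.
pendant –CH2X: halogen on sp³ carbon → alkyl halide.
–OH on an sp³ carbon → alcohol (secondary).
–C(=O)– with carbon on both sides → ketone.
pendant –COCH3: carbonyl C bonded to two carbons → ketone.
pendant –OCH3: C–O–C with sp³ C, no adjacent C=O → ether.
pendant –CONH2: carbonyl C bonded to C and N → amide.
pendant –CH=CH2: C=C double bond → alkene.
pendant –CH2OCH3: C–O–C linkage → ether.
–C(=O)–N– linkage → amide (the N is not an amine).
–C(=O)NH2: carbonyl C bonded to C and to N → amide (the N is not a separate amine).
Alcohol appears at: CH(CH2OH), CH(OH) → 2.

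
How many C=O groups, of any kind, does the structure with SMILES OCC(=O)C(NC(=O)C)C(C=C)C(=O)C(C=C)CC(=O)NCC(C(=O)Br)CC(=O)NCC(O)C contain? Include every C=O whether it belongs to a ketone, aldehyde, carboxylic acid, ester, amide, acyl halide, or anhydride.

6

CO: ketone, 1 C=O (running total 1).
CH(NHCOCH3): amide, 1 C=O (running total 2).
CO: ketone, 1 C=O (running total 3).
CH2CONHCH2: amide, 1 C=O (running total 4).
CH(COBr): acyl halide, 1 C=O (running total 5).
CH2CONHCH2: amide, 1 C=O (running total 6).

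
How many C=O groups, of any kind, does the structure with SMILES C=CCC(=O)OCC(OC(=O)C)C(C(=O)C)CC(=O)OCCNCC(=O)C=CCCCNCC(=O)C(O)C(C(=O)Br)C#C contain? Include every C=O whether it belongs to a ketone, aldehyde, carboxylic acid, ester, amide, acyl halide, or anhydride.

CH2COOCH2: ester, 1 C=O (running total 1).
CH(OCOCH3): ester, 1 C=O (running total 2).
CH(COCH3): ketone, 1 C=O (running total 3).
CH2COOCH2: ester, 1 C=O (running total 4).
CO: ketone, 1 C=O (running total 5).
CO: ketone, 1 C=O (running total 6).
CH(COBr): acyl halide, 1 C=O (running total 7).

7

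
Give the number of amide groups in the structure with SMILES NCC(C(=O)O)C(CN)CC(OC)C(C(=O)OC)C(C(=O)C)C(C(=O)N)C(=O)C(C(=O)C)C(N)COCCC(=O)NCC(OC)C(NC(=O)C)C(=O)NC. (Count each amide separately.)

Taking each segment in turn:
  H2NCH2: –NH2 on an sp³ carbon with no adjacent C=O → amine.
  CH(COOH): pendant –COOH: carbonyl C bonded to C and –OH → carboxylic acid.
  CH(CH2NH2): pendant –CH2NH2: N on sp³ C, no adjacent C=O → amine.
  CH(OCH3): pendant –OCH3: C–O–C with sp³ C, no adjacent C=O → ether.
  CH(COOCH3): pendant –COOCH3: carbonyl C bonded to C and –OCH3 → ester.
  CH(COCH3): pendant –COCH3: carbonyl C bonded to two carbons → ketone.
  CH(CONH2): pendant –CONH2: carbonyl C bonded to C and N → amide.
  CO: –C(=O)– with carbon on both sides → ketone.
  CH(COCH3): pendant –COCH3: carbonyl C bonded to two carbons → ketone.
  CH(NH2): –NH2 on an sp³ carbon with no adjacent C=O → amine.
  CH2OCH2: C–O–C with sp³ carbons on both sides and no adjacent C=O → ether.
  CH2CONHCH2: –C(=O)–N– linkage → amide (the N is not an amine).
  CH(OCH3): pendant –OCH3: C–O–C with sp³ C, no adjacent C=O → ether.
  CH(NHCOCH3): pendant –NHC(=O)CH3: N bonded to a carbonyl → amide (not amine).
  CONHCH3: –C(=O)NHCH3: carbonyl C bonded to C and to N → amide (the N is not an amine).
Amide appears at: CH(CONH2), CH2CONHCH2, CH(NHCOCH3), CONHCH3 → 4.

4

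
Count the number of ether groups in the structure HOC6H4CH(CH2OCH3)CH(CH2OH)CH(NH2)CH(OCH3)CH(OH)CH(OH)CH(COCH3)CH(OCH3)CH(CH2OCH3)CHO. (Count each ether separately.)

–OH attached directly to an aromatic ring → phenol (not alcohol); the ring itself is an arene.
pendant –CH2OCH3: C–O–C linkage → ether.
pendant –CH2OH on an sp³ backbone C → alcohol.
–NH2 on an sp³ carbon with no adjacent C=O → amine.
pendant –OCH3: C–O–C with sp³ C, no adjacent C=O → ether.
–OH on an sp³ carbon → alcohol (secondary).
–OH on an sp³ carbon → alcohol (secondary).
pendant –COCH3: carbonyl C bonded to two carbons → ketone.
pendant –OCH3: C–O–C with sp³ C, no adjacent C=O → ether.
pendant –CH2OCH3: C–O–C linkage → ether.
terminal –CHO: carbonyl C bonded to H and C → aldehyde.
Ether appears at: CH(CH2OCH3), CH(OCH3), CH(OCH3), CH(CH2OCH3) → 4.

4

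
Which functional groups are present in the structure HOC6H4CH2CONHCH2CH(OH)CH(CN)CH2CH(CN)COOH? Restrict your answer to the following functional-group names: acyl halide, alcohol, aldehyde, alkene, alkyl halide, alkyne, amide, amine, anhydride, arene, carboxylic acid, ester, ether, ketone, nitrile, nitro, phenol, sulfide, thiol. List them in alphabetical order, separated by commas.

–OH attached directly to an aromatic ring → phenol (not alcohol); the ring itself is an arene.
–C(=O)–N– linkage → amide (the N is not an amine).
–OH on an sp³ carbon → alcohol (secondary).
pendant –C≡N: nitrile.
pendant –C≡N: nitrile.
–COOH: carbonyl C bonded to –OH and C → carboxylic acid (the –OH is not a separate alcohol).

alcohol, amide, arene, carboxylic acid, nitrile, phenol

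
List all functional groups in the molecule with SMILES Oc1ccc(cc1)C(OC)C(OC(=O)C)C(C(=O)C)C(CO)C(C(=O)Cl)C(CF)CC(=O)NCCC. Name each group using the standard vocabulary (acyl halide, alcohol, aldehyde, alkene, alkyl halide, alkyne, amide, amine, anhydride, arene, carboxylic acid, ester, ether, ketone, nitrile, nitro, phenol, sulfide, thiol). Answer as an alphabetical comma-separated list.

acyl halide, alcohol, alkyl halide, amide, arene, ester, ether, ketone, phenol

Taking each segment in turn:
  HOC6H4: –OH attached directly to an aromatic ring → phenol (not alcohol); the ring itself is an arene.
  CH(OCH3): pendant –OCH3: C–O–C with sp³ C, no adjacent C=O → ether.
  CH(OCOCH3): pendant –OC(=O)CH3: an acyloxy group → ester.
  CH(COCH3): pendant –COCH3: carbonyl C bonded to two carbons → ketone.
  CH(CH2OH): pendant –CH2OH on an sp³ backbone C → alcohol.
  CH(COCl): pendant –C(=O)X: carbonyl C bonded to C and halogen → acyl halide.
  CH(CH2F): pendant –CH2X: halogen on sp³ carbon → alkyl halide.
  CH2CONHCH2: –C(=O)–N– linkage → amide (the N is not an amine).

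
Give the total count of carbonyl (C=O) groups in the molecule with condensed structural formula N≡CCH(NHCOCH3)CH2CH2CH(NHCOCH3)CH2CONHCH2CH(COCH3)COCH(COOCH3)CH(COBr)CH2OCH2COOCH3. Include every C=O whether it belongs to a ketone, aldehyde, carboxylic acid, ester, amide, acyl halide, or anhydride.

CH(NHCOCH3): amide, 1 C=O (running total 1).
CH(NHCOCH3): amide, 1 C=O (running total 2).
CH2CONHCH2: amide, 1 C=O (running total 3).
CH(COCH3): ketone, 1 C=O (running total 4).
CO: ketone, 1 C=O (running total 5).
CH(COOCH3): ester, 1 C=O (running total 6).
CH(COBr): acyl halide, 1 C=O (running total 7).
COOCH3: ester, 1 C=O (running total 8).

8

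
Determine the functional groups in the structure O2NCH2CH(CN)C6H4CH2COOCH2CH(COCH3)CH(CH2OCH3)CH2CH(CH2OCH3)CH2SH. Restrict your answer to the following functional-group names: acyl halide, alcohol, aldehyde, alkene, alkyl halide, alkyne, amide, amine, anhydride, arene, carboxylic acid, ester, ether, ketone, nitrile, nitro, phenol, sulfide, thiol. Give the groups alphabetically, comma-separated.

Working along the chain:
  O2NCH2: –NO2 on carbon → nitro group.
  CH(CN): pendant –C≡N: nitrile.
  C6H4: para-disubstituted benzene ring → arene.
  CH2COOCH2: –C(=O)–O–C with C on the carbonyl side → ester.
  CH(COCH3): pendant –COCH3: carbonyl C bonded to two carbons → ketone.
  CH(CH2OCH3): pendant –CH2OCH3: C–O–C linkage → ether.
  CH(CH2OCH3): pendant –CH2OCH3: C–O–C linkage → ether.
  CH2SH: –SH on an sp³ carbon → thiol.

arene, ester, ether, ketone, nitrile, nitro, thiol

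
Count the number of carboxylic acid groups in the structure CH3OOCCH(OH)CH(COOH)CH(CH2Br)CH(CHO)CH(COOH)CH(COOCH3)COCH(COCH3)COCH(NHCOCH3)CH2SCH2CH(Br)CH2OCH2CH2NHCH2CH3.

CH3O–C(=O)–: carbonyl C bonded to C and to –OCH3 → ester (not ketone + ether).
–OH on an sp³ carbon → alcohol (secondary).
pendant –COOH: carbonyl C bonded to C and –OH → carboxylic acid.
pendant –CH2X: halogen on sp³ carbon → alkyl halide.
pendant –CHO: carbonyl C bonded to C and H → aldehyde.
pendant –COOH: carbonyl C bonded to C and –OH → carboxylic acid.
pendant –COOCH3: carbonyl C bonded to C and –OCH3 → ester.
–C(=O)– with carbon on both sides → ketone.
pendant –COCH3: carbonyl C bonded to two carbons → ketone.
–C(=O)– with carbon on both sides → ketone.
pendant –NHC(=O)CH3: N bonded to a carbonyl → amide (not amine).
C–S–C linkage → sulfide (thioether).
halogen on an sp³ carbon → alkyl halide.
C–O–C with sp³ carbons on both sides and no adjacent C=O → ether.
C–N–C with sp³ carbons and no adjacent C=O → amine (secondary).
Carboxylic acid appears at: CH(COOH), CH(COOH) → 2.

2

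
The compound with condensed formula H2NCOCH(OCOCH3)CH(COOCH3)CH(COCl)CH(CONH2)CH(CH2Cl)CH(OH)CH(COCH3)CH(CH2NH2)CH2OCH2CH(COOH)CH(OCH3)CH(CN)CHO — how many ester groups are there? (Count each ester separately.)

Working along the chain:
  H2NCO: –C(=O)NH2: carbonyl C bonded to C and to N → amide (the N is not a separate amine).
  CH(OCOCH3): pendant –OC(=O)CH3: an acyloxy group → ester.
  CH(COOCH3): pendant –COOCH3: carbonyl C bonded to C and –OCH3 → ester.
  CH(COCl): pendant –C(=O)X: carbonyl C bonded to C and halogen → acyl halide.
  CH(CONH2): pendant –CONH2: carbonyl C bonded to C and N → amide.
  CH(CH2Cl): pendant –CH2X: halogen on sp³ carbon → alkyl halide.
  CH(OH): –OH on an sp³ carbon → alcohol (secondary).
  CH(COCH3): pendant –COCH3: carbonyl C bonded to two carbons → ketone.
  CH(CH2NH2): pendant –CH2NH2: N on sp³ C, no adjacent C=O → amine.
  CH2OCH2: C–O–C with sp³ carbons on both sides and no adjacent C=O → ether.
  CH(COOH): pendant –COOH: carbonyl C bonded to C and –OH → carboxylic acid.
  CH(OCH3): pendant –OCH3: C–O–C with sp³ C, no adjacent C=O → ether.
  CH(CN): pendant –C≡N: nitrile.
  CHO: terminal –CHO: carbonyl C bonded to H and C → aldehyde.
Ester appears at: CH(OCOCH3), CH(COOCH3) → 2.

2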